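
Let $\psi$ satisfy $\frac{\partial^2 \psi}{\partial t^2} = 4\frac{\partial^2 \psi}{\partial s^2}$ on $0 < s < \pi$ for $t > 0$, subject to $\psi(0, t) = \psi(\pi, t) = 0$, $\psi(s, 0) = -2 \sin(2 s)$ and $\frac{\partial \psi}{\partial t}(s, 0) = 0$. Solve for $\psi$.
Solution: Using separation of variables $\psi = X(s)T(t)$:
Eigenfunctions: $\sin(ns)$, $n = 1, 2, 3, \ldots$
General solution: $\psi(s, t) = \sum [A_n \cos(2n t) + B_n \sin(2n t)] \sin(ns)$
From $\psi(s,0) = -2 \sin(2 s)$: $A_2=-2$. From $\psi_t(s,0) = 0$: all $B_n = 0$.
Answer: $\psi(s, t) = -2 \sin(2 s) \cos(4 t)$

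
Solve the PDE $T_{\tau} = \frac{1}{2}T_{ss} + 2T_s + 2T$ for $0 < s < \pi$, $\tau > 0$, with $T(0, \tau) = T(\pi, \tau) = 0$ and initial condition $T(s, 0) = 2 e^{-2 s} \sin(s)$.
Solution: Substitute $T = e^{-2s}u$, i.e. $u = e^{2s}T$.
By the product rule, $T_s = e^{-2s}(u_s - 2u)$, $T_{ss} = e^{-2s}(u_{ss} - 4u_s + 4u)$, $T_{\tau} = e^{-2s}u_{\tau}$.
Substituting into the PDE and dividing by $e^{-2s}$: $u_{\tau} = \frac{1}{2}(u_{ss} - 4u_s + 4u) + 2(u_s - 2u) + 2u$.
The lower-order terms cancel, leaving the standard heat equation $u_{\tau} = \frac{1}{2}u_{ss}$.
Initial data for $u$: $u(s,0) = e^{2s}T(s,0) = 2 \sin(s)$. The boundary conditions carry over: $u(0,\tau) = u(\pi,\tau) = 0$.
Solve for $u$:
  Using separation of variables $u = X(s)G(\tau)$:
  Eigenfunctions: $\sin(ns)$, $n = 1, 2, 3, \ldots$
  General solution: $u(s, \tau) = \sum c_n \sin(ns) e^{-n^2 \tau/2}$
  Matching $u(s,0) = 2 \sin(s)$ term by term: $c_1=2$.
Hence $u(s,\tau) = 2 e^{-\tau/2} \sin(s)$.
Transform back: $T(s,\tau) = e^{-2s}u(s,\tau)$.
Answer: $T(s, \tau) = 2 e^{-\tau/2} e^{-2 s} \sin(s)$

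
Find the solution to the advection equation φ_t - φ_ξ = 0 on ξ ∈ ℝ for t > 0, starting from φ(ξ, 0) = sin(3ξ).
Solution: By method of characteristics (waves move left with speed 1):
Along characteristics ξ + t = const, φ is constant, so φ(ξ,t) = f(ξ + t) with f = φ(·, 0).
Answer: φ(ξ, t) = sin(3t + 3ξ)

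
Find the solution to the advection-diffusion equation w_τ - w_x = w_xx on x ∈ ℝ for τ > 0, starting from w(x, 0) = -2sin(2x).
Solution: Change to a moving frame: let η = x + τ, σ = τ and write w(x,τ) = u(η,σ).
By the chain rule w_τ = u_σ + u_η, w_x = u_η, w_xx = u_ηη.
Then w_τ - w_x = u_σ: the advection term cancels and the PDE becomes the heat equation u_σ = u_ηη on η ∈ ℝ.
Initial data: u(η,0) = w(η,0) = -2sin(2η).
On η ∈ ℝ each mode satisfies (sin(nη))″ = -n² sin(nη), so exp(-n²σ) sin(nη) solves the heat equation; by superposition u(η,σ) = Σ c_n exp(-n²σ) sin(nη).
Reading off the coefficients: c_2=-2, so u(η,σ) = -2exp(-4σ)sin(2η).
Substituting back η = x + τ, σ = τ: w(x,τ) = u(x + τ, τ).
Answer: w(x, τ) = -2exp(-4τ)sin(2x + 2τ)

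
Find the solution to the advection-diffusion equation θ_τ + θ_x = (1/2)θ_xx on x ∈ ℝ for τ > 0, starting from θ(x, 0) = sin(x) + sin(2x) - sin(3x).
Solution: Change to a moving frame: let η = x - τ, σ = τ and write θ(x,τ) = u(η,σ).
By the chain rule θ_τ = u_σ - u_η, θ_x = u_η, θ_xx = u_ηη.
Then θ_τ + θ_x = u_σ: the advection term cancels and the PDE becomes the heat equation u_σ = (1/2)u_ηη on η ∈ ℝ.
Initial data: u(η,0) = θ(η,0) = sin(η) + sin(2η) - sin(3η).
On η ∈ ℝ each mode satisfies (sin(nη))″ = -n² sin(nη), so exp(-n²σ/2) sin(nη) solves the heat equation; by superposition u(η,σ) = Σ c_n exp(-n²σ/2) sin(nη).
Reading off the coefficients: c_1=1, c_2=1, c_3=-1, so u(η,σ) = exp(-2σ)sin(2η) + exp(-σ/2)sin(η) - exp(-9σ/2)sin(3η).
Substituting back η = x - τ, σ = τ: θ(x,τ) = u(x - τ, τ).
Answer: θ(x, τ) = exp(-2τ)sin(2x - 2τ) + exp(-τ/2)sin(x - τ) - exp(-9τ/2)sin(3x - 3τ)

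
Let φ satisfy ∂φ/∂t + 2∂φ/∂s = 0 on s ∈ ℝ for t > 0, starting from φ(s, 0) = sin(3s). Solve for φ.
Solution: By characteristics (ds/dt = 2), φ(s,t) = f(s - 2t) with f = φ(·, 0).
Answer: φ(s, t) = sin(3s - 6t)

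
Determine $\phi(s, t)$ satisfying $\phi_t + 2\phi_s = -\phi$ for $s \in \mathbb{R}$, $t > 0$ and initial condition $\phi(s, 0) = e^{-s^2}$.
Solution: Substitute $\phi = e^{-t}u$.
Then $\phi_t = e^{-t}(u_t - u)$, $\phi_s = e^{-t}u_s$; substituting and dividing by $e^{-t}$, the lower-order terms cancel: $u_t + 2u_s = 0$ (standard advection equation).
Data for $u$: $u(s,0) = \phi(s,0) = e^{-s^2}$.
By characteristics ($ds/dt = 2$), $u(s,t) = f(s - 2t)$ with $f = u( \cdot , 0)$.
So $u(s,t) = e^{-(s - 2 t)^2}$, and $\phi(s,t) = e^{-t}u(s,t)$.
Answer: $\phi(s, t) = e^{-t} e^{-(s - 2 t)^2}$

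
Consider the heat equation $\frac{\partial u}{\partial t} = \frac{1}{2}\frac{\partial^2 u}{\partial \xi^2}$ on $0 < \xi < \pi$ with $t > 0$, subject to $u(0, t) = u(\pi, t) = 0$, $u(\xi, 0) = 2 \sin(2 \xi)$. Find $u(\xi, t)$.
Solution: Using separation of variables $u = X(\xi)T(t)$:
Eigenfunctions: $\sin(n\xi)$, $n = 1, 2, 3, \ldots$
General solution: $u(\xi, t) = \sum c_n \sin(n\xi) e^{-n^2 t/2}$
Matching $u(\xi,0) = 2 \sin(2 \xi)$ term by term: $c_2=2$.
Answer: $u(\xi, t) = 2 e^{-2 t} \sin(2 \xi)$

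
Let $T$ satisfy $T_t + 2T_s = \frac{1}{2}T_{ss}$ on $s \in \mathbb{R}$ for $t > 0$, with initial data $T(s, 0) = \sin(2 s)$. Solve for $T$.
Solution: Change to a moving frame: let $\eta = s - 2t$, $\sigma = t$ and write $T(s,t) = u(\eta,\sigma)$.
By the chain rule $T_t = u_{\sigma} - 2u_{\eta}$, $T_s = u_{\eta}$, $T_{ss} = u_{\eta\eta}$.
Then $T_t + 2T_s = u_{\sigma}$: the advection term cancels and the PDE becomes the heat equation $u_{\sigma} = \frac{1}{2}u_{\eta\eta}$ on $\eta \in \mathbb{R}$.
Initial data: $u(\eta,0) = T(\eta,0) = \sin(2 \eta)$.
On $\eta \in \mathbb{R}$ each mode satisfies $(\sin(n\eta))'' = -n^2 \sin(n\eta)$, so $e^{-n^2\sigma/2} \sin(n\eta)$ solves the heat equation; by superposition $u(\eta,\sigma) = \sum c_n e^{-n^2\sigma/2} \sin(n\eta)$.
Reading off the coefficients: $c_2=1$, so $u(\eta,\sigma) = e^{-2 \sigma} \sin(2 \eta)$.
Substituting back $\eta = s - 2t$, $\sigma = t$: $T(s,t) = u(s - 2t, t)$.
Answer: $T(s, t) = e^{-2 t} \sin(2 s - 4 t)$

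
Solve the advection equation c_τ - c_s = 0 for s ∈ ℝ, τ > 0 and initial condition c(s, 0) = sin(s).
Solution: By method of characteristics (waves move left with speed 1):
Along characteristics s + τ = const, c is constant, so c(s,τ) = f(s + τ) with f = c(·, 0).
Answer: c(s, τ) = sin(s + τ)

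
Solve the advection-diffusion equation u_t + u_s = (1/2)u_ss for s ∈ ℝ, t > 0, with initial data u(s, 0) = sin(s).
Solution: Moving frame: η = s - t, σ = t, u = w(η,σ), so u_t = w_σ - w_η and u_ss = w_ηη.
Hence u_t + u_s = w_σ and the PDE becomes the heat equation w_σ = (1/2)w_ηη on η ∈ ℝ.
Initial data: w(η,0) = u(η,0) = sin(η). Each mode sin(nη) decays as exp(-n²σ/2) on ℝ, so w(η,σ) = Σ c_n exp(-n²σ/2) sin(nη) with c_1=1: w(η,σ) = exp(-σ/2)sin(η).
Substituting back: u(s,t) = w(s - t, t).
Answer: u(s, t) = exp(-t/2)sin(s - t)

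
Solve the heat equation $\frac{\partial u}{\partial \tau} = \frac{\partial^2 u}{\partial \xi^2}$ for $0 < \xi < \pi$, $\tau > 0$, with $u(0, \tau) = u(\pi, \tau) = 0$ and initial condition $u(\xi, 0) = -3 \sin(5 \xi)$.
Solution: Separating variables: $u = \sum c_n e^{-n^2\tau} \sin(n\xi)$. From $u(\xi,0) = -3 \sin(5 \xi)$: $c_5=-3$.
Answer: $u(\xi, \tau) = -3 e^{-25 \tau} \sin(5 \xi)$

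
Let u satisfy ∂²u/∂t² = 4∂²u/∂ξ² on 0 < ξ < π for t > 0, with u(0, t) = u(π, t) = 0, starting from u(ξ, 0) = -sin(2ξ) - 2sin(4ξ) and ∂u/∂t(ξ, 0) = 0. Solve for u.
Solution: Using separation of variables u = X(ξ)T(t):
Eigenfunctions: sin(nξ), n = 1, 2, 3, ...
General solution: u(ξ, t) = Σ [A_n cos(2n t) + B_n sin(2n t)] sin(nξ)
From u(ξ,0) = -sin(2ξ) - 2sin(4ξ): A_2=-1, A_4=-2. From u_t(ξ,0) = 0: all B_n = 0.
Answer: u(ξ, t) = -sin(2ξ)cos(4t) - 2sin(4ξ)cos(8t)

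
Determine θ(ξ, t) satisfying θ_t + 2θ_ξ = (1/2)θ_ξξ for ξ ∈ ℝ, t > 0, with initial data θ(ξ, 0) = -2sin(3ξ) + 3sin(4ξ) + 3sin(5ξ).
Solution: Change to a moving frame: let η = ξ - 2t, σ = t and write θ(ξ,t) = u(η,σ).
By the chain rule θ_t = u_σ - 2u_η, θ_ξ = u_η, θ_ξξ = u_ηη.
Then θ_t + 2θ_ξ = u_σ: the advection term cancels and the PDE becomes the heat equation u_σ = (1/2)u_ηη on η ∈ ℝ.
Initial data: u(η,0) = θ(η,0) = -2sin(3η) + 3sin(4η) + 3sin(5η).
On η ∈ ℝ each mode satisfies (sin(nη))″ = -n² sin(nη), so exp(-n²σ/2) sin(nη) solves the heat equation; by superposition u(η,σ) = Σ c_n exp(-n²σ/2) sin(nη).
Reading off the coefficients: c_3=-2, c_4=3, c_5=3, so u(η,σ) = 3exp(-8σ)sin(4η) - 2exp(-9σ/2)sin(3η) + 3exp(-25σ/2)sin(5η).
Substituting back η = ξ - 2t, σ = t: θ(ξ,t) = u(ξ - 2t, t).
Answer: θ(ξ, t) = -3exp(-8t)sin(8t - 4ξ) + 2exp(-9t/2)sin(6t - 3ξ) - 3exp(-25t/2)sin(10t - 5ξ)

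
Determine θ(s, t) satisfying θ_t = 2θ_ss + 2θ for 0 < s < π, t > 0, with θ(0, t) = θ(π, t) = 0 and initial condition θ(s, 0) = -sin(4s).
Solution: Substitute θ = exp(2t)u, i.e. u = exp(-2t)θ.
By the product rule, θ_t = exp(2t)(u_t + 2u), θ_ss = exp(2t)u_ss.
Substituting into the PDE and dividing by exp(2t): u_t + 2u = 2u_ss + 2u.
The lower-order terms cancel, leaving the standard heat equation u_t = 2u_ss.
Initial data for u: u(s,0) = θ(s,0) = -sin(4s). The boundary conditions carry over: u(0,t) = u(π,t) = 0.
Solve for u:
  Using separation of variables u = X(s)G(t):
  Eigenfunctions: sin(ns), n = 1, 2, 3, ...
  General solution: u(s, t) = Σ c_n sin(ns) exp(-2n² t)
  Matching u(s,0) = -sin(4s) term by term: c_4=-1.
Hence u(s,t) = -exp(-32t)sin(4s).
Transform back: θ(s,t) = exp(2t)u(s,t).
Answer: θ(s, t) = -exp(-30t)sin(4s)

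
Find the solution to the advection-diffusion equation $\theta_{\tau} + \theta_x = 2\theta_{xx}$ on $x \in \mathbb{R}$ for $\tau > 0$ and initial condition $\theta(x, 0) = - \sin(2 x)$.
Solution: Moving frame: $\eta = x - \tau$, $\sigma = \tau$, $\theta = u(\eta,\sigma)$, so $\theta_{\tau} = u_{\sigma} - u_{\eta}$ and $\theta_{xx} = u_{\eta\eta}$.
Hence $\theta_{\tau} + \theta_x = u_{\sigma}$ and the PDE becomes the heat equation $u_{\sigma} = 2u_{\eta\eta}$ on $\eta \in \mathbb{R}$.
Initial data: $u(\eta,0) = \theta(\eta,0) = - \sin(2 \eta)$. Each mode $\sin(n\eta)$ decays as $e^{-2n^2\sigma}$ on $\mathbb{R}$, so $u(\eta,\sigma) = \sum c_n e^{-2n^2\sigma} \sin(n\eta)$ with $c_2=-1$: $u(\eta,\sigma) = - e^{-8 \sigma} \sin(2 \eta)$.
Substituting back: $\theta(x,\tau) = u(x - \tau, \tau)$.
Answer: $\theta(x, \tau) = e^{-8 \tau} \sin(2 \tau - 2 x)$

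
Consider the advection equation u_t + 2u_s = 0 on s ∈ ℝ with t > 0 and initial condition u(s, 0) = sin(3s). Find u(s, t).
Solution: By method of characteristics (waves move right with speed 2):
Along characteristics s - 2t = const, u is constant, so u(s,t) = f(s - 2t) with f = u(·, 0).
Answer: u(s, t) = sin(3s - 6t)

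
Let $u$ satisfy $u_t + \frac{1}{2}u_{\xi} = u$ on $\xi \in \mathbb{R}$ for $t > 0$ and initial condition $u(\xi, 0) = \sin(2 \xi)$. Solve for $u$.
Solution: Substitute $u = e^{t}w$, i.e. $w = e^{-t}u$.
By the product rule, $u_t = e^{t}(w_t + w)$, $u_{\xi} = e^{t}w_{\xi}$.
Substituting into the PDE and dividing by $e^{t}$: $w_t + w + \frac{1}{2}w_{\xi} = w$.
The lower-order terms cancel, leaving the standard advection equation $w_t + \frac{1}{2}w_{\xi} = 0$.
Initial data for $w$: $w(\xi,0) = u(\xi,0) = \sin(2 \xi)$.
Solve for $w$:
  By method of characteristics (waves move right with speed 1/2):
  Along characteristics $\xi - \frac{1}{2}t =$ const, $w$ is constant, so $w(\xi,t) = f(\xi - \frac{1}{2}t)$ with $f = w( \cdot , 0)$.
Hence $w(\xi,t) = - \sin(t - 2 \xi)$.
Transform back: $u(\xi,t) = e^{t}w(\xi,t)$.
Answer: $u(\xi, t) = e^{t} \sin(2 \xi - t)$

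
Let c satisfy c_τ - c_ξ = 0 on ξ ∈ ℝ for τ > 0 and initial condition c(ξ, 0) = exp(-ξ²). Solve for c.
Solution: By characteristics (dξ/dτ = -1), c(ξ,τ) = f(ξ + τ) with f = c(·, 0).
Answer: c(ξ, τ) = exp(-(ξ + τ)²)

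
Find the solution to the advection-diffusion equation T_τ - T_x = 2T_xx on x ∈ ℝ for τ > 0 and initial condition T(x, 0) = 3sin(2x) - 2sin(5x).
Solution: Change to a moving frame: let η = x + τ, σ = τ and write T(x,τ) = u(η,σ).
By the chain rule T_τ = u_σ + u_η, T_x = u_η, T_xx = u_ηη.
Then T_τ - T_x = u_σ: the advection term cancels and the PDE becomes the heat equation u_σ = 2u_ηη on η ∈ ℝ.
Initial data: u(η,0) = T(η,0) = 3sin(2η) - 2sin(5η).
On η ∈ ℝ each mode satisfies (sin(nη))″ = -n² sin(nη), so exp(-2n²σ) sin(nη) solves the heat equation; by superposition u(η,σ) = Σ c_n exp(-2n²σ) sin(nη).
Reading off the coefficients: c_2=3, c_5=-2, so u(η,σ) = 3exp(-8σ)sin(2η) - 2exp(-50σ)sin(5η).
Substituting back η = x + τ, σ = τ: T(x,τ) = u(x + τ, τ).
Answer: T(x, τ) = 3exp(-8τ)sin(2x + 2τ) - 2exp(-50τ)sin(5x + 5τ)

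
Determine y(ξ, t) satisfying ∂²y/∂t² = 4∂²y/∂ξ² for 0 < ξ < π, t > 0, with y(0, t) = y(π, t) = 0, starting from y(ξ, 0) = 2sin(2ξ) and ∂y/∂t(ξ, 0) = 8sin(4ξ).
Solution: Separating variables: y = Σ [A_n cos(ω_n t) + B_n sin(ω_n t)] sin(nξ), ω_n = 2n. From ICs (B_n = velocity coefficient / ω_n): A_2=2, B_4=1.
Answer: y(ξ, t) = sin(8t)sin(4ξ) + 2sin(2ξ)cos(4t)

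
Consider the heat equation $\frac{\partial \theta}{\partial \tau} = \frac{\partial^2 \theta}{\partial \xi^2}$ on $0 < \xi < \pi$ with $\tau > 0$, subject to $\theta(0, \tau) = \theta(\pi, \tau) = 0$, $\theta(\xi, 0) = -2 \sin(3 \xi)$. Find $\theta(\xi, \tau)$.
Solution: Using separation of variables $\theta = X(\xi)G(\tau)$:
Eigenfunctions: $\sin(n\xi)$, $n = 1, 2, 3, \ldots$
General solution: $\theta(\xi, \tau) = \sum c_n \sin(n\xi) e^{-n^2 \tau}$
Matching $\theta(\xi,0) = -2 \sin(3 \xi)$ term by term: $c_3=-2$.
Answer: $\theta(\xi, \tau) = -2 e^{-9 \tau} \sin(3 \xi)$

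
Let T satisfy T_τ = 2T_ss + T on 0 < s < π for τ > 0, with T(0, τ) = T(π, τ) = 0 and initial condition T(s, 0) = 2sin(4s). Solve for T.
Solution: Substitute T = exp(τ)u, i.e. u = exp(-τ)T.
By the product rule, T_τ = exp(τ)(u_τ + u), T_ss = exp(τ)u_ss.
Substituting into the PDE and dividing by exp(τ): u_τ + u = 2u_ss + u.
The lower-order terms cancel, leaving the standard heat equation u_τ = 2u_ss.
Initial data for u: u(s,0) = T(s,0) = 2sin(4s). The boundary conditions carry over: u(0,τ) = u(π,τ) = 0.
Solve for u:
  Using separation of variables u = X(s)G(τ):
  Eigenfunctions: sin(ns), n = 1, 2, 3, ...
  General solution: u(s, τ) = Σ c_n sin(ns) exp(-2n² τ)
  Matching u(s,0) = 2sin(4s) term by term: c_4=2.
Hence u(s,τ) = 2exp(-32τ)sin(4s).
Transform back: T(s,τ) = exp(τ)u(s,τ).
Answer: T(s, τ) = 2exp(-31τ)sin(4s)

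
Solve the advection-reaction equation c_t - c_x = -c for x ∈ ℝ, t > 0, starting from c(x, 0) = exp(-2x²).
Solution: Substitute c = exp(-t)u, i.e. u = exp(t)c.
By the product rule, c_t = exp(-t)(u_t - u), c_x = exp(-t)u_x.
Substituting into the PDE and dividing by exp(-t): u_t - u - u_x = -u.
The lower-order terms cancel, leaving the standard advection equation u_t - u_x = 0.
Initial data for u: u(x,0) = c(x,0) = exp(-2x²).
Solve for u:
  By method of characteristics (waves move left with speed 1):
  Along characteristics x + t = const, u is constant, so u(x,t) = f(x + t) with f = u(·, 0).
Hence u(x,t) = exp(-2(t + x)²).
Transform back: c(x,t) = exp(-t)u(x,t).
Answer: c(x, t) = exp(-t)exp(-2(t + x)²)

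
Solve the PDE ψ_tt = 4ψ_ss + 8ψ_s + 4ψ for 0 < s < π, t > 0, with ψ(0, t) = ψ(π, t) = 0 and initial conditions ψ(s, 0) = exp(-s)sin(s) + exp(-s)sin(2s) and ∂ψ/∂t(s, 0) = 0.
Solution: Substitute ψ = exp(-s)u.
Then ψ_s = exp(-s)(u_s - u), ψ_ss = exp(-s)(u_ss - 2u_s + u), ψ_tt = exp(-s)u_tt; substituting and dividing by exp(-s), the lower-order terms cancel: u_tt = 4u_ss (standard wave equation).
Data for u: u(s,0) = exp(s)ψ(s,0) = sin(s) + sin(2s); u_t(s,0) = exp(s)ψ_t(s,0) = 0. The boundary conditions carry over: u(0,t) = u(π,t) = 0.
Separating variables: u = Σ [A_n cos(ω_n t) + B_n sin(ω_n t)] sin(ns), ω_n = 2n. From ICs: A_1=1, A_2=1.
So u(s,t) = sin(s)cos(2t) + sin(2s)cos(4t), and ψ(s,t) = exp(-s)u(s,t).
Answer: ψ(s, t) = exp(-s)sin(s)cos(2t) + exp(-s)sin(2s)cos(4t)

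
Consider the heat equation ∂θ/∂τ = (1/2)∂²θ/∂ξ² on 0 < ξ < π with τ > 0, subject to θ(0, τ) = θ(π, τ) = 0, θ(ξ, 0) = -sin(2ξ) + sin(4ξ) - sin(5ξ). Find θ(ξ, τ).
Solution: Separating variables: θ = Σ c_n exp(-n²τ/2) sin(nξ). From θ(ξ,0) = -sin(2ξ) + sin(4ξ) - sin(5ξ): c_2=-1, c_4=1, c_5=-1.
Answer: θ(ξ, τ) = -exp(-2τ)sin(2ξ) + exp(-8τ)sin(4ξ) - exp(-25τ/2)sin(5ξ)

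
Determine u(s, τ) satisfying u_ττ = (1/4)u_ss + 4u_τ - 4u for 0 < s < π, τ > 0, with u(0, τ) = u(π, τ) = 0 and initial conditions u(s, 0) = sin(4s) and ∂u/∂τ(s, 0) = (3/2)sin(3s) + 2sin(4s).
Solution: Substitute u = exp(2τ)w.
Then u_τ = exp(2τ)(w_τ + 2w), u_ττ = exp(2τ)(w_ττ + 4w_τ + 4w), u_ss = exp(2τ)w_ss; substituting and dividing by exp(2τ), the lower-order terms cancel: w_ττ = (1/4)w_ss (standard wave equation).
Data for w: w(s,0) = u(s,0) = sin(4s); w_τ(s,0) = u_τ(s,0) - 2u(s,0) = (3/2)sin(3s). The boundary conditions carry over: w(0,τ) = w(π,τ) = 0.
Separating variables: w = Σ [A_n cos(ω_n τ) + B_n sin(ω_n τ)] sin(ns), ω_n = n/2. From ICs (B_n = velocity coefficient / ω_n): A_4=1, B_3=1.
So w(s,τ) = sin(3s)sin(3τ/2) + sin(4s)cos(2τ), and u(s,τ) = exp(2τ)w(s,τ).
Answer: u(s, τ) = exp(2τ)sin(3s)sin(3τ/2) + exp(2τ)sin(4s)cos(2τ)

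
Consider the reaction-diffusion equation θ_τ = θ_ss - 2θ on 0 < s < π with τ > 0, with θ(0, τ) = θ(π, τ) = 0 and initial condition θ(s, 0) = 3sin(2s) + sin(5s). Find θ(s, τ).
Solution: Substitute θ = exp(-2τ)u.
Then θ_τ = exp(-2τ)(u_τ - 2u), θ_ss = exp(-2τ)u_ss; substituting and dividing by exp(-2τ), the lower-order terms cancel: u_τ = u_ss (standard heat equation).
Data for u: u(s,0) = θ(s,0) = 3sin(2s) + sin(5s). The boundary conditions carry over: u(0,τ) = u(π,τ) = 0.
Separating variables: u = Σ c_n exp(-n²τ) sin(ns). From u(s,0) = 3sin(2s) + sin(5s): c_2=3, c_5=1.
So u(s,τ) = 3exp(-4τ)sin(2s) + exp(-25τ)sin(5s), and θ(s,τ) = exp(-2τ)u(s,τ).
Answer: θ(s, τ) = 3exp(-6τ)sin(2s) + exp(-27τ)sin(5s)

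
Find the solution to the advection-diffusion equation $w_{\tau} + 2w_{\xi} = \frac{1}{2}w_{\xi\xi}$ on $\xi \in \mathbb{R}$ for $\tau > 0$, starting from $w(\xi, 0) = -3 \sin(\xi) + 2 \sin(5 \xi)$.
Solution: Moving frame: $\eta = \xi - 2\tau$, $\sigma = \tau$, $w = u(\eta,\sigma)$, so $w_{\tau} = u_{\sigma} - 2u_{\eta}$ and $w_{\xi\xi} = u_{\eta\eta}$.
Hence $w_{\tau} + 2w_{\xi} = u_{\sigma}$ and the PDE becomes the heat equation $u_{\sigma} = \frac{1}{2}u_{\eta\eta}$ on $\eta \in \mathbb{R}$.
Initial data: $u(\eta,0) = w(\eta,0) = -3 \sin(\eta) + 2 \sin(5 \eta)$. Each mode $\sin(n\eta)$ decays as $e^{-n^2\sigma/2}$ on $\mathbb{R}$, so $u(\eta,\sigma) = \sum c_n e^{-n^2\sigma/2} \sin(n\eta)$ with $c_1=-3, c_5=2$: $u(\eta,\sigma) = -3 e^{-\sigma/2} \sin(\eta) + 2 e^{-25 \sigma/2} \sin(5 \eta)$.
Substituting back: $w(\xi,\tau) = u(\xi - 2\tau, \tau)$.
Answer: $w(\xi, \tau) = 3 e^{-\tau/2} \sin(2 \tau - \xi) - 2 e^{-25 \tau/2} \sin(10 \tau - 5 \xi)$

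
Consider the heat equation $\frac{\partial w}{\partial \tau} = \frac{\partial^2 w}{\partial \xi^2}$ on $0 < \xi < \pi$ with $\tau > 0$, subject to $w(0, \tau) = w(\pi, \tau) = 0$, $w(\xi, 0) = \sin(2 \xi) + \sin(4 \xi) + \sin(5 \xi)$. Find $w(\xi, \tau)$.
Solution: Using separation of variables $w = X(\xi)T(\tau)$:
Eigenfunctions: $\sin(n\xi)$, $n = 1, 2, 3, \ldots$
General solution: $w(\xi, \tau) = \sum c_n \sin(n\xi) e^{-n^2 \tau}$
Matching $w(\xi,0) = \sin(2 \xi) + \sin(4 \xi) + \sin(5 \xi)$ term by term: $c_2=1, c_4=1, c_5=1$.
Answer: $w(\xi, \tau) = e^{-4 \tau} \sin(2 \xi) + e^{-16 \tau} \sin(4 \xi) + e^{-25 \tau} \sin(5 \xi)$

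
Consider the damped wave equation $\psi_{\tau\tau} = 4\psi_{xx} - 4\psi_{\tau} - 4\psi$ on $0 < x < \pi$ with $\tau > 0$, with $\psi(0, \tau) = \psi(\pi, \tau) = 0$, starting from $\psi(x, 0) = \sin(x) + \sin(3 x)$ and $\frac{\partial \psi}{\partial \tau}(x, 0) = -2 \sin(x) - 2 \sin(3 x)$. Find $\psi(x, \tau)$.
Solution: Substitute $\psi = e^{-2\tau}u$, i.e. $u = e^{2\tau}\psi$.
By the product rule, $\psi_{\tau} = e^{-2\tau}(u_{\tau} - 2u)$, $\psi_{\tau\tau} = e^{-2\tau}(u_{\tau\tau} - 4u_{\tau} + 4u)$, $\psi_{xx} = e^{-2\tau}u_{xx}$.
Substituting into the PDE and dividing by $e^{-2\tau}$: $u_{\tau\tau} - 4u_{\tau} + 4u = 4u_{xx} - 4(u_{\tau} - 2u) - 4u$.
The lower-order terms cancel, leaving the standard wave equation $u_{\tau\tau} = 4u_{xx}$.
Initial data for $u$: $u(x,0) = \psi(x,0) = \sin(x) + \sin(3 x)$; $u_{\tau}(x,0) = \psi_{\tau}(x,0) + 2\psi(x,0) = 0$. The boundary conditions carry over: $u(0,\tau) = u(\pi,\tau) = 0$.
Solve for $u$:
  Using separation of variables $u = X(x)T(\tau)$:
  Eigenfunctions: $\sin(nx)$, $n = 1, 2, 3, \ldots$
  General solution: $u(x, \tau) = \sum [A_n \cos(2n \tau) + B_n \sin(2n \tau)] \sin(nx)$
  From $u(x,0) = \sin(x) + \sin(3 x)$: $A_1=1, A_3=1$. From $u_{\tau}(x,0) = 0$: all $B_n = 0$.
Hence $u(x,\tau) = \sin(x) \cos(2 \tau) + \sin(3 x) \cos(6 \tau)$.
Transform back: $\psi(x,\tau) = e^{-2\tau}u(x,\tau)$.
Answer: $\psi(x, \tau) = e^{-2 \tau} \sin(x) \cos(2 \tau) + e^{-2 \tau} \sin(3 x) \cos(6 \tau)$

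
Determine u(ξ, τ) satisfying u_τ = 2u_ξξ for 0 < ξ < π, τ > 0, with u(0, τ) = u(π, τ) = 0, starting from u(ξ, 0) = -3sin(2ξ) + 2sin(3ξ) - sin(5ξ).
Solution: Separating variables: u = Σ c_n exp(-2n²τ) sin(nξ). From u(ξ,0) = -3sin(2ξ) + 2sin(3ξ) - sin(5ξ): c_2=-3, c_3=2, c_5=-1.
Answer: u(ξ, τ) = -3exp(-8τ)sin(2ξ) + 2exp(-18τ)sin(3ξ) - exp(-50τ)sin(5ξ)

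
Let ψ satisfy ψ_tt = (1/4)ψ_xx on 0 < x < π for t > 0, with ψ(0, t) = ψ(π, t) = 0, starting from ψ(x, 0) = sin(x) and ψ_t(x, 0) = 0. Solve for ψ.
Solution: Separating variables: ψ = Σ [A_n cos(ω_n t) + B_n sin(ω_n t)] sin(nx), ω_n = n/2. From ICs: A_1=1.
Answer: ψ(x, t) = sin(x)cos(t/2)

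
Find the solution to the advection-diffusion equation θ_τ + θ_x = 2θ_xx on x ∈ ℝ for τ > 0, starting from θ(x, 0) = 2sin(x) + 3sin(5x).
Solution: Change to a moving frame: let η = x - τ, σ = τ and write θ(x,τ) = u(η,σ).
By the chain rule θ_τ = u_σ - u_η, θ_x = u_η, θ_xx = u_ηη.
Then θ_τ + θ_x = u_σ: the advection term cancels and the PDE becomes the heat equation u_σ = 2u_ηη on η ∈ ℝ.
Initial data: u(η,0) = θ(η,0) = 2sin(η) + 3sin(5η).
On η ∈ ℝ each mode satisfies (sin(nη))″ = -n² sin(nη), so exp(-2n²σ) sin(nη) solves the heat equation; by superposition u(η,σ) = Σ c_n exp(-2n²σ) sin(nη).
Reading off the coefficients: c_1=2, c_5=3, so u(η,σ) = 2exp(-2σ)sin(η) + 3exp(-50σ)sin(5η).
Substituting back η = x - τ, σ = τ: θ(x,τ) = u(x - τ, τ).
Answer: θ(x, τ) = 2exp(-2τ)sin(x - τ) + 3exp(-50τ)sin(5x - 5τ)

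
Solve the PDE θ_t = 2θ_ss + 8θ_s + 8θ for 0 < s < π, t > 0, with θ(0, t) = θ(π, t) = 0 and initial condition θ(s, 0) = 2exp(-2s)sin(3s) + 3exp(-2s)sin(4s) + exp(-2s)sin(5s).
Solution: Substitute θ = exp(-2s)u, i.e. u = exp(2s)θ.
By the product rule, θ_s = exp(-2s)(u_s - 2u), θ_ss = exp(-2s)(u_ss - 4u_s + 4u), θ_t = exp(-2s)u_t.
Substituting into the PDE and dividing by exp(-2s): u_t = 2(u_ss - 4u_s + 4u) + 8(u_s - 2u) + 8u.
The lower-order terms cancel, leaving the standard heat equation u_t = 2u_ss.
Initial data for u: u(s,0) = exp(2s)θ(s,0) = 2sin(3s) + 3sin(4s) + sin(5s). The boundary conditions carry over: u(0,t) = u(π,t) = 0.
Solve for u:
  Using separation of variables u = X(s)G(t):
  Eigenfunctions: sin(ns), n = 1, 2, 3, ...
  General solution: u(s, t) = Σ c_n sin(ns) exp(-2n² t)
  Matching u(s,0) = 2sin(3s) + 3sin(4s) + sin(5s) term by term: c_3=2, c_4=3, c_5=1.
Hence u(s,t) = 2exp(-18t)sin(3s) + 3exp(-32t)sin(4s) + exp(-50t)sin(5s).
Transform back: θ(s,t) = exp(-2s)u(s,t).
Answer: θ(s, t) = 2exp(-2s)exp(-18t)sin(3s) + 3exp(-2s)exp(-32t)sin(4s) + exp(-2s)exp(-50t)sin(5s)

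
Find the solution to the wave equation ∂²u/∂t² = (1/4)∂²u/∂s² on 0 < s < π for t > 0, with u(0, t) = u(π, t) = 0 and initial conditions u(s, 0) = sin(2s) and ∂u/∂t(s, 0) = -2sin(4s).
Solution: Separating variables: u = Σ [A_n cos(ω_n t) + B_n sin(ω_n t)] sin(ns), ω_n = n/2. From ICs (B_n = velocity coefficient / ω_n): A_2=1, B_4=-1.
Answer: u(s, t) = sin(2s)cos(t) - sin(4s)sin(2t)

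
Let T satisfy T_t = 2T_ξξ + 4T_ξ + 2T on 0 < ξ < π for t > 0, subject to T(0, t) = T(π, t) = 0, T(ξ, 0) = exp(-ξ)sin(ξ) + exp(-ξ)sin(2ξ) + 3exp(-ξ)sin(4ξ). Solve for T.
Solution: Substitute T = exp(-ξ)u.
Then T_ξ = exp(-ξ)(u_ξ - u), T_ξξ = exp(-ξ)(u_ξξ - 2u_ξ + u), T_t = exp(-ξ)u_t; substituting and dividing by exp(-ξ), the lower-order terms cancel: u_t = 2u_ξξ (standard heat equation).
Data for u: u(ξ,0) = exp(ξ)T(ξ,0) = sin(ξ) + sin(2ξ) + 3sin(4ξ). The boundary conditions carry over: u(0,t) = u(π,t) = 0.
Separating variables: u = Σ c_n exp(-2n²t) sin(nξ). From u(ξ,0) = sin(ξ) + sin(2ξ) + 3sin(4ξ): c_1=1, c_2=1, c_4=3.
So u(ξ,t) = exp(-2t)sin(ξ) + exp(-8t)sin(2ξ) + 3exp(-32t)sin(4ξ), and T(ξ,t) = exp(-ξ)u(ξ,t).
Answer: T(ξ, t) = exp(-2t)exp(-ξ)sin(ξ) + exp(-8t)exp(-ξ)sin(2ξ) + 3exp(-32t)exp(-ξ)sin(4ξ)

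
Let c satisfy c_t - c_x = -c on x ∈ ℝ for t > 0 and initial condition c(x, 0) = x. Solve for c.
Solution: Substitute c = exp(-t)u.
Then c_t = exp(-t)(u_t - u), c_x = exp(-t)u_x; substituting and dividing by exp(-t), the lower-order terms cancel: u_t - u_x = 0 (standard advection equation).
Data for u: u(x,0) = c(x,0) = x.
By characteristics (dx/dt = -1), u(x,t) = f(x + t) with f = u(·, 0).
So u(x,t) = t + x, and c(x,t) = exp(-t)u(x,t).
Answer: c(x, t) = texp(-t) + xexp(-t)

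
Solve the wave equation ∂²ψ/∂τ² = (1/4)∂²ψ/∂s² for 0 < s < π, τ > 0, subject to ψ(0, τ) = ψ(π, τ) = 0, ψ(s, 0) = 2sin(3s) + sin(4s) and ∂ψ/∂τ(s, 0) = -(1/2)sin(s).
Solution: Using separation of variables ψ = X(s)T(τ):
Eigenfunctions: sin(ns), n = 1, 2, 3, ...
General solution: ψ(s, τ) = Σ [A_n cos(n τ/2) + B_n sin(n τ/2)] sin(ns)
From ψ(s,0) = 2sin(3s) + sin(4s): A_3=2, A_4=1. From ψ_τ(s,0) = -(1/2)sin(s), using ψ_τ(s,0) = Σ ω_n B_n sin(ns) with ω_n = n/2: B_1 = (-1/2)/(1/2) = -1.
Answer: ψ(s, τ) = -sin(s)sin(τ/2) + 2sin(3s)cos(3τ/2) + sin(4s)cos(2τ)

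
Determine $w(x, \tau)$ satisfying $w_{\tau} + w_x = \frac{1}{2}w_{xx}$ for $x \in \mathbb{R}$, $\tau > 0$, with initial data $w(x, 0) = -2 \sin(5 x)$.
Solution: Change to a moving frame: let $\eta = x - \tau$, $\sigma = \tau$ and write $w(x,\tau) = u(\eta,\sigma)$.
By the chain rule $w_{\tau} = u_{\sigma} - u_{\eta}$, $w_x = u_{\eta}$, $w_{xx} = u_{\eta\eta}$.
Then $w_{\tau} + w_x = u_{\sigma}$: the advection term cancels and the PDE becomes the heat equation $u_{\sigma} = \frac{1}{2}u_{\eta\eta}$ on $\eta \in \mathbb{R}$.
Initial data: $u(\eta,0) = w(\eta,0) = -2 \sin(5 \eta)$.
On $\eta \in \mathbb{R}$ each mode satisfies $(\sin(n\eta))'' = -n^2 \sin(n\eta)$, so $e^{-n^2\sigma/2} \sin(n\eta)$ solves the heat equation; by superposition $u(\eta,\sigma) = \sum c_n e^{-n^2\sigma/2} \sin(n\eta)$.
Reading off the coefficients: $c_5=-2$, so $u(\eta,\sigma) = -2 e^{-25 \sigma/2} \sin(5 \eta)$.
Substituting back $\eta = x - \tau$, $\sigma = \tau$: $w(x,\tau) = u(x - \tau, \tau)$.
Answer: $w(x, \tau) = 2 e^{-25 \tau/2} \sin(5 \tau - 5 x)$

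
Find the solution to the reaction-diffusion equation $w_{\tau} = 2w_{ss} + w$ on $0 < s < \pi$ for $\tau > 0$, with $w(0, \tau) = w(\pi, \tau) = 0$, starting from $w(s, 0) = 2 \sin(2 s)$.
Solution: Substitute $w = e^{\tau}u$, i.e. $u = e^{-\tau}w$.
By the product rule, $w_{\tau} = e^{\tau}(u_{\tau} + u)$, $w_{ss} = e^{\tau}u_{ss}$.
Substituting into the PDE and dividing by $e^{\tau}$: $u_{\tau} + u = 2u_{ss} + u$.
The lower-order terms cancel, leaving the standard heat equation $u_{\tau} = 2u_{ss}$.
Initial data for $u$: $u(s,0) = w(s,0) = 2 \sin(2 s)$. The boundary conditions carry over: $u(0,\tau) = u(\pi,\tau) = 0$.
Solve for $u$:
  Using separation of variables $u = X(s)T(\tau)$:
  Eigenfunctions: $\sin(ns)$, $n = 1, 2, 3, \ldots$
  General solution: $u(s, \tau) = \sum c_n \sin(ns) e^{-2n^2 \tau}$
  Matching $u(s,0) = 2 \sin(2 s)$ term by term: $c_2=2$.
Hence $u(s,\tau) = 2 e^{-8 \tau} \sin(2 s)$.
Transform back: $w(s,\tau) = e^{\tau}u(s,\tau)$.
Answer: $w(s, \tau) = 2 e^{-7 \tau} \sin(2 s)$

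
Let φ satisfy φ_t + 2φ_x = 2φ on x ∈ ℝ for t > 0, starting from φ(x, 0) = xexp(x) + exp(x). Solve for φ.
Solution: Substitute φ = exp(x)u, i.e. u = exp(-x)φ.
By the product rule, φ_x = exp(x)(u_x + u), φ_t = exp(x)u_t.
Substituting into the PDE and dividing by exp(x): u_t + 2(u_x + u) = 2u.
The lower-order terms cancel, leaving the standard advection equation u_t + 2u_x = 0.
Initial data for u: u(x,0) = exp(-x)φ(x,0) = x + 1.
Solve for u:
  By method of characteristics (waves move right with speed 2):
  Along characteristics x - 2t = const, u is constant, so u(x,t) = f(x - 2t) with f = u(·, 0).
Hence u(x,t) = -2t + x + 1.
Transform back: φ(x,t) = exp(x)u(x,t).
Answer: φ(x, t) = -2texp(x) + xexp(x) + exp(x)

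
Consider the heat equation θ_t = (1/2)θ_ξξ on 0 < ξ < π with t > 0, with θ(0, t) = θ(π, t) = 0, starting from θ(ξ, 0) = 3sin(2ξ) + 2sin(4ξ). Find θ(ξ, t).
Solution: Using separation of variables θ = X(ξ)G(t):
Eigenfunctions: sin(nξ), n = 1, 2, 3, ...
General solution: θ(ξ, t) = Σ c_n sin(nξ) exp(-n² t/2)
Matching θ(ξ,0) = 3sin(2ξ) + 2sin(4ξ) term by term: c_2=3, c_4=2.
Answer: θ(ξ, t) = 3exp(-2t)sin(2ξ) + 2exp(-8t)sin(4ξ)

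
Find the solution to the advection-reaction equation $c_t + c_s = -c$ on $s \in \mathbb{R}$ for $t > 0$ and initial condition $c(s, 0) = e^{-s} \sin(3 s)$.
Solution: Substitute $c = e^{-s}u$, i.e. $u = e^{s}c$.
By the product rule, $c_s = e^{-s}(u_s - u)$, $c_t = e^{-s}u_t$.
Substituting into the PDE and dividing by $e^{-s}$: $u_t + (u_s - u) = -u$.
The lower-order terms cancel, leaving the standard advection equation $u_t + u_s = 0$.
Initial data for $u$: $u(s,0) = e^{s}c(s,0) = \sin(3 s)$.
Solve for $u$:
  By method of characteristics (waves move right with speed 1):
  Along characteristics $s - t =$ const, $u$ is constant, so $u(s,t) = f(s - t)$ with $f = u( \cdot , 0)$.
Hence $u(s,t) = \sin(3 s - 3 t)$.
Transform back: $c(s,t) = e^{-s}u(s,t)$.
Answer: $c(s, t) = e^{-s} \sin(3 s - 3 t)$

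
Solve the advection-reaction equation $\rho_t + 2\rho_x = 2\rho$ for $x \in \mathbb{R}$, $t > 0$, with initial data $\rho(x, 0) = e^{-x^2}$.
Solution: Substitute $\rho = e^{2t}u$, i.e. $u = e^{-2t}\rho$.
By the product rule, $\rho_t = e^{2t}(u_t + 2u)$, $\rho_x = e^{2t}u_x$.
Substituting into the PDE and dividing by $e^{2t}$: $u_t + 2u + 2u_x = 2u$.
The lower-order terms cancel, leaving the standard advection equation $u_t + 2u_x = 0$.
Initial data for $u$: $u(x,0) = \rho(x,0) = e^{-x^2}$.
Solve for $u$:
  By method of characteristics (waves move right with speed 2):
  Along characteristics $x - 2t =$ const, $u$ is constant, so $u(x,t) = f(x - 2t)$ with $f = u( \cdot , 0)$.
Hence $u(x,t) = e^{-(-2 t + x)^2}$.
Transform back: $\rho(x,t) = e^{2t}u(x,t)$.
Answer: $\rho(x, t) = e^{2 t} e^{-(-2 t + x)^2}$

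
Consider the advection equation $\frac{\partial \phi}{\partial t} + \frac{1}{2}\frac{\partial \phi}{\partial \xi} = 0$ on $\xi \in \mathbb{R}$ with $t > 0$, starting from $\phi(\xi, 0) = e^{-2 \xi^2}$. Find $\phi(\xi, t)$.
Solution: By method of characteristics (waves move right with speed 1/2):
Along characteristics $\xi - \frac{1}{2}t =$ const, $\phi$ is constant, so $\phi(\xi,t) = f(\xi - \frac{1}{2}t)$ with $f = \phi( \cdot , 0)$.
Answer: $\phi(\xi, t) = e^{-2 (\xi - t/2)^2}$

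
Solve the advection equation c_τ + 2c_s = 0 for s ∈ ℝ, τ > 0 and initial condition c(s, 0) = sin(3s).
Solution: By characteristics (ds/dτ = 2), c(s,τ) = f(s - 2τ) with f = c(·, 0).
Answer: c(s, τ) = sin(3s - 6τ)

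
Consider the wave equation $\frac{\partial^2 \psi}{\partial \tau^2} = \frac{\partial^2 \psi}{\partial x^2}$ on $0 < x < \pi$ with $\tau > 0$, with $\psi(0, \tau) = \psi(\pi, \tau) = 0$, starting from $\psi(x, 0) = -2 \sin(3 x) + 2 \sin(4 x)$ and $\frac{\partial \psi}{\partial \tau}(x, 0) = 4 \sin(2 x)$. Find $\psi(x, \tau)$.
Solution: Using separation of variables $\psi = X(x)T(\tau)$:
Eigenfunctions: $\sin(nx)$, $n = 1, 2, 3, \ldots$
General solution: $\psi(x, \tau) = \sum [A_n \cos(n \tau) + B_n \sin(n \tau)] \sin(nx)$
From $\psi(x,0) = -2 \sin(3 x) + 2 \sin(4 x)$: $A_3=-2, A_4=2$. From $\psi_{\tau}(x,0) = 4 \sin(2 x)$, using $\psi_{\tau}(x,0) = \sum \omega_n B_n \sin(nx)$ with $\omega_n = n$: $B_2 = 4/2 = 2$.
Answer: $\psi(x, \tau) = 2 \sin(2 \tau) \sin(2 x) - 2 \sin(3 x) \cos(3 \tau) + 2 \sin(4 x) \cos(4 \tau)$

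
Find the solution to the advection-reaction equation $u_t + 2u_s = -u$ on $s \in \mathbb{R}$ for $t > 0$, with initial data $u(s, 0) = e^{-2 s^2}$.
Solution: Substitute $u = e^{-t}w$.
Then $u_t = e^{-t}(w_t - w)$, $u_s = e^{-t}w_s$; substituting and dividing by $e^{-t}$, the lower-order terms cancel: $w_t + 2w_s = 0$ (standard advection equation).
Data for $w$: $w(s,0) = u(s,0) = e^{-2 s^2}$.
By characteristics ($ds/dt = 2$), $w(s,t) = f(s - 2t)$ with $f = w( \cdot , 0)$.
So $w(s,t) = e^{-2 (s - 2 t)^2}$, and $u(s,t) = e^{-t}w(s,t)$.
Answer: $u(s, t) = e^{-t} e^{-2 (s - 2 t)^2}$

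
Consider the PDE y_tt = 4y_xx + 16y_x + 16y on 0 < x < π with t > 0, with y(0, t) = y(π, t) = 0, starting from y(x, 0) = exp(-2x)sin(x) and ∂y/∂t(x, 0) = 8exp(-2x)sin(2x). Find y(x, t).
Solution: Substitute y = exp(-2x)u.
Then y_x = exp(-2x)(u_x - 2u), y_xx = exp(-2x)(u_xx - 4u_x + 4u), y_tt = exp(-2x)u_tt; substituting and dividing by exp(-2x), the lower-order terms cancel: u_tt = 4u_xx (standard wave equation).
Data for u: u(x,0) = exp(2x)y(x,0) = sin(x); u_t(x,0) = exp(2x)y_t(x,0) = 8sin(2x). The boundary conditions carry over: u(0,t) = u(π,t) = 0.
Separating variables: u = Σ [A_n cos(ω_n t) + B_n sin(ω_n t)] sin(nx), ω_n = 2n. From ICs (B_n = velocity coefficient / ω_n): A_1=1, B_2=2.
So u(x,t) = 2sin(4t)sin(2x) + sin(x)cos(2t), and y(x,t) = exp(-2x)u(x,t).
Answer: y(x, t) = 2exp(-2x)sin(4t)sin(2x) + exp(-2x)sin(x)cos(2t)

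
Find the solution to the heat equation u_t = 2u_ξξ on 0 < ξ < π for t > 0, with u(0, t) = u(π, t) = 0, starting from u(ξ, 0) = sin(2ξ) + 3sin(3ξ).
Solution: Using separation of variables u = X(ξ)T(t):
Eigenfunctions: sin(nξ), n = 1, 2, 3, ...
General solution: u(ξ, t) = Σ c_n sin(nξ) exp(-2n² t)
Matching u(ξ,0) = sin(2ξ) + 3sin(3ξ) term by term: c_2=1, c_3=3.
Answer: u(ξ, t) = exp(-8t)sin(2ξ) + 3exp(-18t)sin(3ξ)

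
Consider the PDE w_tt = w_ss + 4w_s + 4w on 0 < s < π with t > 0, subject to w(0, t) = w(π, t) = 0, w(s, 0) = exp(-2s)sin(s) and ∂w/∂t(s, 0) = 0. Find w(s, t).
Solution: Substitute w = exp(-2s)u, i.e. u = exp(2s)w.
By the product rule, w_s = exp(-2s)(u_s - 2u), w_ss = exp(-2s)(u_ss - 4u_s + 4u), w_tt = exp(-2s)u_tt.
Substituting into the PDE and dividing by exp(-2s): u_tt = (u_ss - 4u_s + 4u) + 4(u_s - 2u) + 4u.
The lower-order terms cancel, leaving the standard wave equation u_tt = u_ss.
Initial data for u: u(s,0) = exp(2s)w(s,0) = sin(s); u_t(s,0) = exp(2s)w_t(s,0) = 0. The boundary conditions carry over: u(0,t) = u(π,t) = 0.
Solve for u:
  Using separation of variables u = X(s)T(t):
  Eigenfunctions: sin(ns), n = 1, 2, 3, ...
  General solution: u(s, t) = Σ [A_n cos(n t) + B_n sin(n t)] sin(ns)
  From u(s,0) = sin(s): A_1=1. From u_t(s,0) = 0: all B_n = 0.
Hence u(s,t) = sin(s)cos(t).
Transform back: w(s,t) = exp(-2s)u(s,t).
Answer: w(s, t) = exp(-2s)sin(s)cos(t)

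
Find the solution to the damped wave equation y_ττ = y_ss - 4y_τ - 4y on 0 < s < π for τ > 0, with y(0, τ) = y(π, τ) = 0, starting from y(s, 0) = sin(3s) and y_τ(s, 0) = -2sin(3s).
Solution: Substitute y = exp(-2τ)u.
Then y_τ = exp(-2τ)(u_τ - 2u), y_ττ = exp(-2τ)(u_ττ - 4u_τ + 4u), y_ss = exp(-2τ)u_ss; substituting and dividing by exp(-2τ), the lower-order terms cancel: u_ττ = u_ss (standard wave equation).
Data for u: u(s,0) = y(s,0) = sin(3s); u_τ(s,0) = y_τ(s,0) + 2y(s,0) = 0. The boundary conditions carry over: u(0,τ) = u(π,τ) = 0.
Separating variables: u = Σ [A_n cos(ω_n τ) + B_n sin(ω_n τ)] sin(ns), ω_n = n. From ICs: A_3=1.
So u(s,τ) = sin(3s)cos(3τ), and y(s,τ) = exp(-2τ)u(s,τ).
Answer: y(s, τ) = exp(-2τ)sin(3s)cos(3τ)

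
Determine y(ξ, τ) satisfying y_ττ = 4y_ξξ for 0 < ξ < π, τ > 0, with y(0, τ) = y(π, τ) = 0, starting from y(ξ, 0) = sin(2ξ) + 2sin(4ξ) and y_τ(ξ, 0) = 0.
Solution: Using separation of variables y = X(ξ)T(τ):
Eigenfunctions: sin(nξ), n = 1, 2, 3, ...
General solution: y(ξ, τ) = Σ [A_n cos(2n τ) + B_n sin(2n τ)] sin(nξ)
From y(ξ,0) = sin(2ξ) + 2sin(4ξ): A_2=1, A_4=2. From y_τ(ξ,0) = 0: all B_n = 0.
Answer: y(ξ, τ) = sin(2ξ)cos(4τ) + 2sin(4ξ)cos(8τ)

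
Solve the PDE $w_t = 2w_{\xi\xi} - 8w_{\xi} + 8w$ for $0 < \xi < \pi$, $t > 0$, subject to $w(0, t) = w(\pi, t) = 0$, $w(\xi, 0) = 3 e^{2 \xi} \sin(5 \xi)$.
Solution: Substitute $w = e^{2\xi}u$, i.e. $u = e^{-2\xi}w$.
By the product rule, $w_{\xi} = e^{2\xi}(u_{\xi} + 2u)$, $w_{\xi\xi} = e^{2\xi}(u_{\xi\xi} + 4u_{\xi} + 4u)$, $w_t = e^{2\xi}u_t$.
Substituting into the PDE and dividing by $e^{2\xi}$: $u_t = 2(u_{\xi\xi} + 4u_{\xi} + 4u) - 8(u_{\xi} + 2u) + 8u$.
The lower-order terms cancel, leaving the standard heat equation $u_t = 2u_{\xi\xi}$.
Initial data for $u$: $u(\xi,0) = e^{-2\xi}w(\xi,0) = 3 \sin(5 \xi)$. The boundary conditions carry over: $u(0,t) = u(\pi,t) = 0$.
Solve for $u$:
  Using separation of variables $u = X(\xi)T(t)$:
  Eigenfunctions: $\sin(n\xi)$, $n = 1, 2, 3, \ldots$
  General solution: $u(\xi, t) = \sum c_n \sin(n\xi) e^{-2n^2 t}$
  Matching $u(\xi,0) = 3 \sin(5 \xi)$ term by term: $c_5=3$.
Hence $u(\xi,t) = 3 e^{-50 t} \sin(5 \xi)$.
Transform back: $w(\xi,t) = e^{2\xi}u(\xi,t)$.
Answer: $w(\xi, t) = 3 e^{2 \xi} e^{-50 t} \sin(5 \xi)$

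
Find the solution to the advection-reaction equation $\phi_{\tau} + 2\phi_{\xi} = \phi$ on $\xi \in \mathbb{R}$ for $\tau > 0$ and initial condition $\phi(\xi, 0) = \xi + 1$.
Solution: Substitute $\phi = e^{\tau}u$.
Then $\phi_{\tau} = e^{\tau}(u_{\tau} + u)$, $\phi_{\xi} = e^{\tau}u_{\xi}$; substituting and dividing by $e^{\tau}$, the lower-order terms cancel: $u_{\tau} + 2u_{\xi} = 0$ (standard advection equation).
Data for $u$: $u(\xi,0) = \phi(\xi,0) = \xi + 1$.
By characteristics ($d\xi/d\tau = 2$), $u(\xi,\tau) = f(\xi - 2\tau)$ with $f = u( \cdot , 0)$.
So $u(\xi,\tau) = \xi - 2 \tau + 1$, and $\phi(\xi,\tau) = e^{\tau}u(\xi,\tau)$.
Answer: $\phi(\xi, \tau) = -2 \tau e^{\tau} + \xi e^{\tau} + e^{\tau}$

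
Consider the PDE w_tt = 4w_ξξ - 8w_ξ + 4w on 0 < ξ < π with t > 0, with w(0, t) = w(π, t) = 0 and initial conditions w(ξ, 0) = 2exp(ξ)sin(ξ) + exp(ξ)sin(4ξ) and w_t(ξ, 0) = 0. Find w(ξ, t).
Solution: Substitute w = exp(ξ)u, i.e. u = exp(-ξ)w.
By the product rule, w_ξ = exp(ξ)(u_ξ + u), w_ξξ = exp(ξ)(u_ξξ + 2u_ξ + u), w_tt = exp(ξ)u_tt.
Substituting into the PDE and dividing by exp(ξ): u_tt = 4(u_ξξ + 2u_ξ + u) - 8(u_ξ + u) + 4u.
The lower-order terms cancel, leaving the standard wave equation u_tt = 4u_ξξ.
Initial data for u: u(ξ,0) = exp(-ξ)w(ξ,0) = 2sin(ξ) + sin(4ξ); u_t(ξ,0) = exp(-ξ)w_t(ξ,0) = 0. The boundary conditions carry over: u(0,t) = u(π,t) = 0.
Solve for u:
  Using separation of variables u = X(ξ)T(t):
  Eigenfunctions: sin(nξ), n = 1, 2, 3, ...
  General solution: u(ξ, t) = Σ [A_n cos(2n t) + B_n sin(2n t)] sin(nξ)
  From u(ξ,0) = 2sin(ξ) + sin(4ξ): A_1=2, A_4=1. From u_t(ξ,0) = 0: all B_n = 0.
Hence u(ξ,t) = 2sin(ξ)cos(2t) + sin(4ξ)cos(8t).
Transform back: w(ξ,t) = exp(ξ)u(ξ,t).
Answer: w(ξ, t) = 2exp(ξ)sin(ξ)cos(2t) + exp(ξ)sin(4ξ)cos(8t)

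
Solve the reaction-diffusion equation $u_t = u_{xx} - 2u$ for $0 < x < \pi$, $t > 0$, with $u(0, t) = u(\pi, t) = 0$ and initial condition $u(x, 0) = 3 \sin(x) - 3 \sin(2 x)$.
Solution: Substitute $u = e^{-2t}w$.
Then $u_t = e^{-2t}(w_t - 2w)$, $u_{xx} = e^{-2t}w_{xx}$; substituting and dividing by $e^{-2t}$, the lower-order terms cancel: $w_t = w_{xx}$ (standard heat equation).
Data for $w$: $w(x,0) = u(x,0) = 3 \sin(x) - 3 \sin(2 x)$. The boundary conditions carry over: $w(0,t) = w(\pi,t) = 0$.
Separating variables: $w = \sum c_n e^{-n^2t} \sin(nx)$. From $w(x,0) = 3 \sin(x) - 3 \sin(2 x)$: $c_1=3, c_2=-3$.
So $w(x,t) = 3 e^{-t} \sin(x) - 3 e^{-4 t} \sin(2 x)$, and $u(x,t) = e^{-2t}w(x,t)$.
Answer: $u(x, t) = 3 e^{-3 t} \sin(x) - 3 e^{-6 t} \sin(2 x)$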